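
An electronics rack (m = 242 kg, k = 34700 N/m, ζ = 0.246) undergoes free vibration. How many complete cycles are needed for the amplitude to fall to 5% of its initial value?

2 cycles

Logarithmic decrement δ = 2πζ/√(1 − ζ²) = 2π × 0.2460/√(1 − 0.0605) = 1.595.
x_n/x₀ = e^(−nδ) ≤ 0.05; take ln: n ≥ ln(1/0.05)/δ = 2.996/1.595 = 1.879.
So 2 complete cycles are required.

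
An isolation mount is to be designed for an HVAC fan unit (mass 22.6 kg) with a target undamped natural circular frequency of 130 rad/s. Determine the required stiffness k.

k = m·ω_n² = 22.6 × 130.0² = 22.6 × 16900 = 381900 N/m.

382000 N/m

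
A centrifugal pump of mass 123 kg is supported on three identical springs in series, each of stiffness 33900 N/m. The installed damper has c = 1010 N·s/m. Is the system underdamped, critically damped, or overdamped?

Series springs: 1/k_eq = 3/33900, so k_eq = 33900/3 = 11300 N/m.
c_c = 2√(k_eq·m) = 2358 N·s/m; ζ = c/c_c = 1010/2358 = 0.428.
Since ζ < 1 the system is underdamped.

underdamped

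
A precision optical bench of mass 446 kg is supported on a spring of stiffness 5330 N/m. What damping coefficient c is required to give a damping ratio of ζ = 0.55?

1700 N·s/m

c_c = 2√(k·m) = 2√(5330 × 446) = 3084 N·s/m.
c = ζ·c_c = 0.55 × 3084 = 1696 N·s/m.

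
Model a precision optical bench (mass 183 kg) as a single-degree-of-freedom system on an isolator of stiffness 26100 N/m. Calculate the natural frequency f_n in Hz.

ω_n = √(k/m) = √(26100/183) = √142.6 = 11.94 rad/s.
f_n = ω_n/(2π) = 11.94/6.283 = 1.901 Hz.

1.90 Hz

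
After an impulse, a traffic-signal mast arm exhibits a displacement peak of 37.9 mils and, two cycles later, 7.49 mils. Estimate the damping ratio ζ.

Logarithmic decrement δ = (1/n)·ln(x₀/x_n) = (1/2)·ln(37.9/7.49) = (1/2)·ln(5.060) = 0.8107.
ζ = δ/√(4π² + δ²) = 0.8107/√(39.48 + 0.657) = 0.8107/6.335 = 0.1280.

0.128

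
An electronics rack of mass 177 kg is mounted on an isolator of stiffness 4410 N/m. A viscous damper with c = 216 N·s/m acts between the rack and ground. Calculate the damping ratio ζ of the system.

ω_n = √(k/m) = √(4410/177) = 4.992 rad/s.
Critical damping c_c = 2√(k·m) = 2√(4410 × 177) = 1767 N·s/m, so ζ = c/c_c = 216/1767 = 0.1222.

0.122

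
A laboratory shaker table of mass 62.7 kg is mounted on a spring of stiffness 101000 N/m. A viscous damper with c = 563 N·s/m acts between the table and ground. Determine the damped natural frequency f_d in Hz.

ω_n = √(k/m) = √(101000/62.7) = 40.14 rad/s.
Critical damping c_c = 2√(k·m) = 2√(101000 × 62.7) = 5033 N·s/m, so ζ = c/c_c = 563/5033 = 0.1119.
ω_d = ω_n√(1 − ζ²) = 40.14 × √(1 − 0.0125) = 39.88 rad/s.
f_d = ω_d/(2π) = 6.348 Hz.

6.35 Hz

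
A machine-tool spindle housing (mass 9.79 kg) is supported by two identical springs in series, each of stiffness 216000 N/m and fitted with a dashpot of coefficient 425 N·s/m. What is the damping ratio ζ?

Series springs: 1/k_eq = 2/216000, so k_eq = 216000/2 = 108000 N/m.
ω_n = √(k_eq/m) = √(108000/9.79) = 105.0 rad/s.
Critical damping c_c = 2√(k_eq·m) = 2√(108000 × 9.79) = 2057 N·s/m, so ζ = c/c_c = 425/2057 = 0.2067.

0.207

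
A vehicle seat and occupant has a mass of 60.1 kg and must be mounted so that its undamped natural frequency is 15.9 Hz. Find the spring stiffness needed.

600000 N/m

ω_n = 2πf_n = 2π × 15.9 = 99.90 rad/s.
k = m·ω_n² = 60.1 × 99.90² = 60.1 × 9981 = 599800 N/m.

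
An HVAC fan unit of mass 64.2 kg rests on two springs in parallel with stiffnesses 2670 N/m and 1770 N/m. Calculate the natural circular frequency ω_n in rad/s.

8.32 rad/s

Parallel springs add: k_eq = 2670 + 1770 = 4440 N/m.
ω_n = √(k_eq/m) = √(4440/64.2) = √69.16 = 8.316 rad/s.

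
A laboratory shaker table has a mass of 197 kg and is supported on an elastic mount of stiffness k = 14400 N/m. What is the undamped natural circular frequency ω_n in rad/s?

8.55 rad/s

ω_n = √(k/m) = √(14400/197) = √73.10 = 8.550 rad/s.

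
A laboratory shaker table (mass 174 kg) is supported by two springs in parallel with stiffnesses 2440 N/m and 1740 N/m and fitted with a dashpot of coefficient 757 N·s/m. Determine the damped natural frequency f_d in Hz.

0.699 Hz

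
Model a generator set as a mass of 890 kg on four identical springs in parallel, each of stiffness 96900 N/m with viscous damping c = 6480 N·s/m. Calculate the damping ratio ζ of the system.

0.174

Parallel springs add: k_eq = 4 × 96900 = 387600 N/m.
ω_n = √(k_eq/m) = √(387600/890) = 20.87 rad/s.
Critical damping c_c = 2√(k_eq·m) = 2√(387600 × 890) = 37150 N·s/m, so ζ = c/c_c = 6480/37150 = 0.1744.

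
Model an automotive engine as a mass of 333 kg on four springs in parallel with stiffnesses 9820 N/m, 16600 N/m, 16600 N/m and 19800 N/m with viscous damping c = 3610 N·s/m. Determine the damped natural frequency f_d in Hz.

2.01 Hz

Parallel springs add: k_eq = 9820 + 16600 + 16600 + 19800 = 62820 N/m.
ω_n = √(k_eq/m) = √(62820/333) = 13.73 rad/s.
Critical damping c_c = 2√(k_eq·m) = 2√(62820 × 333) = 9147 N·s/m, so ζ = c/c_c = 3610/9147 = 0.3946.
ω_d = ω_n√(1 − ζ²) = 13.73 × √(1 − 0.156) = 12.62 rad/s.
f_d = ω_d/(2π) = 2.009 Hz.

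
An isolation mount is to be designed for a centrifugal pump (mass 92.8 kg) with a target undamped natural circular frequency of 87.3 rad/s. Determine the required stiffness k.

k = m·ω_n² = 92.8 × 87.30² = 92.8 × 7621 = 707300 N/m.

707000 N/m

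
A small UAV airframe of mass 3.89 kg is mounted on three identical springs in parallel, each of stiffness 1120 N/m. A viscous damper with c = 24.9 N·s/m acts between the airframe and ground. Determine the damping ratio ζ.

0.109

Parallel springs add: k_eq = 3 × 1120 = 3360 N/m.
ω_n = √(k_eq/m) = √(3360/3.89) = 29.39 rad/s.
Critical damping c_c = 2√(k_eq·m) = 2√(3360 × 3.89) = 228.7 N·s/m, so ζ = c/c_c = 24.9/228.7 = 0.1089.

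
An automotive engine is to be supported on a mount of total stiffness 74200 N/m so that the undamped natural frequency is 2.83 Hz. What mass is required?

235 kg

ω_n = 2πf_n = 2π × 2.83 = 17.78 rad/s.
m = k/ω_n² = 74200/17.78² = 74200/316.2 = 234.7 kg.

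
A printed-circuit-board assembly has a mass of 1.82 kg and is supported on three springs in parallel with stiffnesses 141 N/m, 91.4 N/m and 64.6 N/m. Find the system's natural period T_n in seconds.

Parallel springs add: k_eq = 141 + 91.4 + 64.6 = 297.0 N/m.
ω_n = √(k_eq/m) = √(297.0/1.82) = √163.2 = 12.77 rad/s.
T_n = 2π/ω_n = 6.283/12.77 = 0.4919 s.

0.492 s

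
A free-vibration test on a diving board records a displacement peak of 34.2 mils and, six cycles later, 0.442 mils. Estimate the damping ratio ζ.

Logarithmic decrement δ = (1/n)·ln(x₀/x_n) = (1/6)·ln(34.2/0.442) = (1/6)·ln(77.38) = 0.7248.
ζ = δ/√(4π² + δ²) = 0.7248/√(39.48 + 0.525) = 0.7248/6.325 = 0.1146.

0.115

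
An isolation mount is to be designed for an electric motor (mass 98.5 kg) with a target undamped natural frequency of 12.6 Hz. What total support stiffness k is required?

617000 N/m

ω_n = 2πf_n = 2π × 12.6 = 79.17 rad/s.
k = m·ω_n² = 98.5 × 79.17² = 98.5 × 6268 = 617400 N/m.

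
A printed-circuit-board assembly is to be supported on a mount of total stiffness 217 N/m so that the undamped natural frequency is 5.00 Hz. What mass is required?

0.220 kg

ω_n = 2πf_n = 2π × 5.00 = 31.42 rad/s.
m = k/ω_n² = 217/31.42² = 217/987.0 = 0.2199 kg.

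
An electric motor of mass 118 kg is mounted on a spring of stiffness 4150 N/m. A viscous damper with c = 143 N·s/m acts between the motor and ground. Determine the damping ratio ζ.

0.102

ω_n = √(k/m) = √(4150/118) = 5.930 rad/s.
Critical damping c_c = 2√(k·m) = 2√(4150 × 118) = 1400 N·s/m, so ζ = c/c_c = 143/1400 = 0.1022.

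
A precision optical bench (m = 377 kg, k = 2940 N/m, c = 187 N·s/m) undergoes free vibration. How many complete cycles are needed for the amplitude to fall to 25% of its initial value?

ζ = c/(2√(km)) = 187/(2√(2940 × 377)) = 187/2106 = 0.08881.
Logarithmic decrement δ = 2πζ/√(1 − ζ²) = 2π × 0.08881/√(1 − 0.00789) = 0.5602.
x_n/x₀ = e^(−nδ) ≤ 0.25; take ln: n ≥ ln(1/0.25)/δ = 1.386/0.5602 = 2.475.
So 3 complete cycles are required.

3 cycles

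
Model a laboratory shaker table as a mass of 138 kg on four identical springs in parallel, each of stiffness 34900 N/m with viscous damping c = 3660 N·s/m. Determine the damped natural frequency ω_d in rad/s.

Parallel springs add: k_eq = 4 × 34900 = 139600 N/m.
ω_n = √(k_eq/m) = √(139600/138) = 31.81 rad/s.
Critical damping c_c = 2√(k_eq·m) = 2√(139600 × 138) = 8778 N·s/m, so ζ = c/c_c = 3660/8778 = 0.4169.
ω_d = ω_n√(1 − ζ²) = 31.81 × √(1 − 0.174) = 28.91 rad/s.

28.9 rad/s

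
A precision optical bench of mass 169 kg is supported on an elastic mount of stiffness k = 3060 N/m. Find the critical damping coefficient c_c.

1440 N·s/m

c_c = 2√(k·m) = 2√(3060 × 169) = 2 × 719.1 = 1438 N·s/m.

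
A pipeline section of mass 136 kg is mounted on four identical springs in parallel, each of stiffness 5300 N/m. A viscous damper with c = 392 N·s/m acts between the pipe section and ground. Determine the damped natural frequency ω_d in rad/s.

Parallel springs add: k_eq = 4 × 5300 = 21200 N/m.
ω_n = √(k_eq/m) = √(21200/136) = 12.49 rad/s.
Critical damping c_c = 2√(k_eq·m) = 2√(21200 × 136) = 3396 N·s/m, so ζ = c/c_c = 392/3396 = 0.1154.
ω_d = ω_n√(1 − ζ²) = 12.49 × √(1 − 0.0133) = 12.40 rad/s.

12.4 rad/s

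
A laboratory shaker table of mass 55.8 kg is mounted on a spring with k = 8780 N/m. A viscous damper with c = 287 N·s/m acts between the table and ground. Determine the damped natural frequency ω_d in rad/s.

12.3 rad/s

ω_n = √(k/m) = √(8780/55.8) = 12.54 rad/s.
Critical damping c_c = 2√(k·m) = 2√(8780 × 55.8) = 1400 N·s/m, so ζ = c/c_c = 287/1400 = 0.2050.
ω_d = ω_n√(1 − ζ²) = 12.54 × √(1 − 0.0420) = 12.28 rad/s.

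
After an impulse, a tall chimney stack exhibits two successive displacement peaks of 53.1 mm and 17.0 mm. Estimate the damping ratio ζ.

Logarithmic decrement δ = (1/n)·ln(x₀/x_n) = (1/1)·ln(53.1/17.0) = (1/1)·ln(3.124) = 1.139.
ζ = δ/√(4π² + δ²) = 1.139/√(39.48 + 1.30) = 1.139/6.386 = 0.1784.

0.178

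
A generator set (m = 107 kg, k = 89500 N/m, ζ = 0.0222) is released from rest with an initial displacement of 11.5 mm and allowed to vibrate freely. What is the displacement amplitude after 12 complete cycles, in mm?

2.16 mm

Logarithmic decrement δ = 2πζ/√(1 − ζ²) = 2π × 0.02220/√(1 − 0.000493) = 0.1395.
After n cycles, x_n/x₀ = e^(−nδ), so x_12 = 11.5 × e^(−12 × 0.1395) = 11.5 × 0.1874 = 2.156 mm.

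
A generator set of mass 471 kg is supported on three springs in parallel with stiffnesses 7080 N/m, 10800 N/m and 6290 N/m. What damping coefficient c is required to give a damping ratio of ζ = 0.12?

810 N·s/m

Parallel springs add: k_eq = 7080 + 10800 + 6290 = 24170 N/m.
c_c = 2√(k_eq·m) = 2√(24170 × 471) = 6748 N·s/m.
c = ζ·c_c = 0.12 × 6748 = 809.8 N·s/m.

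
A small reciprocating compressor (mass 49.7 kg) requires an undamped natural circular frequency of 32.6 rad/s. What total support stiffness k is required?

k = m·ω_n² = 49.7 × 32.60² = 49.7 × 1063 = 52820 N/m.

52800 N/m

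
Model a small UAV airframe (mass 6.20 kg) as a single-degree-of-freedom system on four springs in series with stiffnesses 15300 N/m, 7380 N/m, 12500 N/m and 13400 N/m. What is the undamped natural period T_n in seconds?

Series springs: 1/k_eq = 1/15300 + 1/7380 + 1/12500 + 1/13400 = 0.0003555, so k_eq = 2813 N/m.
ω_n = √(k_eq/m) = √(2813/6.20) = √453.7 = 21.30 rad/s.
T_n = 2π/ω_n = 6.283/21.30 = 0.2950 s.

0.295 s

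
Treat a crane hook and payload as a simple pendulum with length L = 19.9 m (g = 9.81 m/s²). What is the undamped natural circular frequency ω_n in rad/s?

For a simple pendulum ω_n = √(g/L) = √(9.81/19.9) = √0.4930 = 0.7021 rad/s.

0.702 rad/s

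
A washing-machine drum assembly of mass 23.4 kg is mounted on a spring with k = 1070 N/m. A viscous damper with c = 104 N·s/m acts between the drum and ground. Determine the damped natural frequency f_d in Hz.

1.02 Hz

ω_n = √(k/m) = √(1070/23.4) = 6.762 rad/s.
Critical damping c_c = 2√(k·m) = 2√(1070 × 23.4) = 316.5 N·s/m, so ζ = c/c_c = 104/316.5 = 0.3286.
ω_d = ω_n√(1 − ζ²) = 6.762 × √(1 − 0.108) = 6.387 rad/s.
f_d = ω_d/(2π) = 1.016 Hz.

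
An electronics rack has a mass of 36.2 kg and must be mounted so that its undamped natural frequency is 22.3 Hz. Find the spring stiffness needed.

711000 N/m

ω_n = 2πf_n = 2π × 22.3 = 140.1 rad/s.
k = m·ω_n² = 36.2 × 140.1² = 36.2 × 19630 = 710700 N/m.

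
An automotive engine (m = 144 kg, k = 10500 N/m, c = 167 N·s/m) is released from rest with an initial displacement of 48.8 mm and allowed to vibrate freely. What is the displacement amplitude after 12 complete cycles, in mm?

0.288 mm

ζ = c/(2√(km)) = 167/(2√(10500 × 144)) = 167/2459 = 0.06791.
Logarithmic decrement δ = 2πζ/√(1 − ζ²) = 2π × 0.06791/√(1 − 0.00461) = 0.4277.
After n cycles, x_n/x₀ = e^(−nδ), so x_12 = 48.8 × e^(−12 × 0.4277) = 48.8 × 0.005906 = 0.2882 mm.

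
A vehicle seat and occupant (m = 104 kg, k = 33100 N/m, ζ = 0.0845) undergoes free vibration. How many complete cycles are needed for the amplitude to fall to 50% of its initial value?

Logarithmic decrement δ = 2πζ/√(1 − ζ²) = 2π × 0.08450/√(1 − 0.00714) = 0.5328.
x_n/x₀ = e^(−nδ) ≤ 0.5; take ln: n ≥ ln(1/0.5)/δ = 0.6931/0.5328 = 1.301.
So 2 complete cycles are required.

2 cycles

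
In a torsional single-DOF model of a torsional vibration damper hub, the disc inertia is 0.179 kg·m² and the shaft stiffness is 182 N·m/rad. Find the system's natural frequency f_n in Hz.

ω_n = √(k_t/J) = √(182/0.179) = √1017 = 31.89 rad/s.
f_n = ω_n/(2π) = 31.89/6.283 = 5.075 Hz.

5.07 Hz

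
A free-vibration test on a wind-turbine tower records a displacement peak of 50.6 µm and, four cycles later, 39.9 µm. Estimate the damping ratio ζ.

0.00945

Logarithmic decrement δ = (1/n)·ln(x₀/x_n) = (1/4)·ln(50.6/39.9) = (1/4)·ln(1.268) = 0.05939.
ζ = δ/√(4π² + δ²) = 0.05939/√(39.48 + 0.00353) = 0.05939/6.283 = 0.009452.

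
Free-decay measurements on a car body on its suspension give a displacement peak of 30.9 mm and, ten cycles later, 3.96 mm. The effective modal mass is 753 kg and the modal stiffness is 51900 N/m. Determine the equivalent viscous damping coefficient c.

409 N·s/m

Logarithmic decrement δ = (1/n)·ln(x₀/x_n) = (1/10)·ln(30.9/3.96) = (1/10)·ln(7.803) = 0.2055.
ζ = δ/√(4π² + δ²) = 0.2055/√(39.48 + 0.0422) = 0.2055/6.287 = 0.03268.
c = ζ · 2√(km) = 0.03268 × 2√(51900 × 753) = 0.03268 × 12500 = 408.6 N·s/m.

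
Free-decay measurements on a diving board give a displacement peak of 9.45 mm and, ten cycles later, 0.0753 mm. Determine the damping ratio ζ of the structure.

Logarithmic decrement δ = (1/n)·ln(x₀/x_n) = (1/10)·ln(9.45/0.0753) = (1/10)·ln(125.5) = 0.4832.
ζ = δ/√(4π² + δ²) = 0.4832/√(39.48 + 0.234) = 0.4832/6.302 = 0.07668.

0.0767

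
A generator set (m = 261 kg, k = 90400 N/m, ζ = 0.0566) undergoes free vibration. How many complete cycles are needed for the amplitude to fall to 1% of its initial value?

Logarithmic decrement δ = 2πζ/√(1 − ζ²) = 2π × 0.05660/√(1 − 0.00320) = 0.3562.
x_n/x₀ = e^(−nδ) ≤ 0.01; take ln: n ≥ ln(1/0.01)/δ = 4.605/0.3562 = 12.93.
So 13 complete cycles are required.

13 cycles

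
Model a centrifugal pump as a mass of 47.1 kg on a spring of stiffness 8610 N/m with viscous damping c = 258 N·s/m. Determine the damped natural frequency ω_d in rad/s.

13.2 rad/s

ω_n = √(k/m) = √(8610/47.1) = 13.52 rad/s.
Critical damping c_c = 2√(k·m) = 2√(8610 × 47.1) = 1274 N·s/m, so ζ = c/c_c = 258/1274 = 0.2026.
ω_d = ω_n√(1 − ζ²) = 13.52 × √(1 − 0.0410) = 13.24 rad/s.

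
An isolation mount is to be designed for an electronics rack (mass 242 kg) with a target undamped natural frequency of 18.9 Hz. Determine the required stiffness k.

ω_n = 2πf_n = 2π × 18.9 = 118.8 rad/s.
k = m·ω_n² = 242 × 118.8² = 242 × 14100 = 3413000 N/m.

3410000 N/m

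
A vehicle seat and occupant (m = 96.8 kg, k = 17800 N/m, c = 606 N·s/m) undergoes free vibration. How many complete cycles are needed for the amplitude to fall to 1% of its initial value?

ζ = c/(2√(km)) = 606/(2√(17800 × 96.8)) = 606/2625 = 0.2308.
Logarithmic decrement δ = 2πζ/√(1 − ζ²) = 2π × 0.2308/√(1 − 0.0533) = 1.491.
x_n/x₀ = e^(−nδ) ≤ 0.01; take ln: n ≥ ln(1/0.01)/δ = 4.605/1.491 = 3.089.
So 4 complete cycles are required.

4 cycles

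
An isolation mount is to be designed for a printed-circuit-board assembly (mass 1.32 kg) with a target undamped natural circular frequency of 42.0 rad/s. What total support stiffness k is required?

2330 N/m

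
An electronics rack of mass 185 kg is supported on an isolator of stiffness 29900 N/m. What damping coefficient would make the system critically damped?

c_c = 2√(k·m) = 2√(29900 × 185) = 2 × 2352 = 4704 N·s/m.

4700 N·s/m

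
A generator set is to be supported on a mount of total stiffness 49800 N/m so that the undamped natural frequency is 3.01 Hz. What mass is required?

ω_n = 2πf_n = 2π × 3.01 = 18.91 rad/s.
m = k/ω_n² = 49800/18.91² = 49800/357.7 = 139.2 kg.

139 kg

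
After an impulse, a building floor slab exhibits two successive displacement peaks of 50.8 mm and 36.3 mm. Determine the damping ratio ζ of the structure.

0.0534

Logarithmic decrement δ = (1/n)·ln(x₀/x_n) = (1/1)·ln(50.8/36.3) = (1/1)·ln(1.399) = 0.3361.
ζ = δ/√(4π² + δ²) = 0.3361/√(39.48 + 0.113) = 0.3361/6.292 = 0.05341.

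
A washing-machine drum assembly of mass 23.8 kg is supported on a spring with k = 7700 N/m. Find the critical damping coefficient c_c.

856 N·s/m

c_c = 2√(k·m) = 2√(7700 × 23.8) = 2 × 428.1 = 856.2 N·s/m.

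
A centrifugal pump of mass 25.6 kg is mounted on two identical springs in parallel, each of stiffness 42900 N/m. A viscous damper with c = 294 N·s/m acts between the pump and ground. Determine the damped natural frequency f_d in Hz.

9.17 Hz

Parallel springs add: k_eq = 2 × 42900 = 85800 N/m.
ω_n = √(k_eq/m) = √(85800/25.6) = 57.89 rad/s.
Critical damping c_c = 2√(k_eq·m) = 2√(85800 × 25.6) = 2964 N·s/m, so ζ = c/c_c = 294/2964 = 0.09919.
ω_d = ω_n√(1 − ζ²) = 57.89 × √(1 − 0.00984) = 57.61 rad/s.
f_d = ω_d/(2π) = 9.168 Hz.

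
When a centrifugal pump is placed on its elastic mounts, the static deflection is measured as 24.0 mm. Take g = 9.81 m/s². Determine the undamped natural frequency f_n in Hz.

ω_n = √(g/δ_st) = √(9.81/0.0240) = √408.8 = 20.22 rad/s.
f_n = ω_n/(2π) = 20.22/6.283 = 3.218 Hz.

3.22 Hz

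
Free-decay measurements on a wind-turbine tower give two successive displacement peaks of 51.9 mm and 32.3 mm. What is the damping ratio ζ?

0.0753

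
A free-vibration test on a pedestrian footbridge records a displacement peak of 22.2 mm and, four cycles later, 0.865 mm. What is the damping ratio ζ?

Logarithmic decrement δ = (1/n)·ln(x₀/x_n) = (1/4)·ln(22.2/0.865) = (1/4)·ln(25.66) = 0.8113.
ζ = δ/√(4π² + δ²) = 0.8113/√(39.48 + 0.658) = 0.8113/6.335 = 0.1281.

0.128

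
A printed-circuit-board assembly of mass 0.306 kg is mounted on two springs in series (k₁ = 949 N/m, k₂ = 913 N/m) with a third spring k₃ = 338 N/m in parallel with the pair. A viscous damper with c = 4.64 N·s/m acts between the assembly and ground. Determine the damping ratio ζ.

0.148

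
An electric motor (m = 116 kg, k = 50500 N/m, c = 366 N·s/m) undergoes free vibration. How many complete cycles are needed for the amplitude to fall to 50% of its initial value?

ζ = c/(2√(km)) = 366/(2√(50500 × 116)) = 366/4841 = 0.07561.
Logarithmic decrement δ = 2πζ/√(1 − ζ²) = 2π × 0.07561/√(1 − 0.00572) = 0.4764.
x_n/x₀ = e^(−nδ) ≤ 0.5; take ln: n ≥ ln(1/0.5)/δ = 0.6931/0.4764 = 1.455.
So 2 complete cycles are required.

2 cycles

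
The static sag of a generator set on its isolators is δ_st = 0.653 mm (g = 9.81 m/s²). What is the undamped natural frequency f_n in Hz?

ω_n = √(g/δ_st) = √(9.81/0.000653) = √15020 = 122.6 rad/s.
f_n = ω_n/(2π) = 122.6/6.283 = 19.51 Hz.

19.5 Hz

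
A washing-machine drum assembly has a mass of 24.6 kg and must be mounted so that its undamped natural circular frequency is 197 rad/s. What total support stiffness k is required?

k = m·ω_n² = 24.6 × 197.0² = 24.6 × 38810 = 954700 N/m.

955000 N/m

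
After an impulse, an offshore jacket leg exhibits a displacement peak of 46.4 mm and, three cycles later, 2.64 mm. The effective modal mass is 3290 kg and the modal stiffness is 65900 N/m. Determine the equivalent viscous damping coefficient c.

Logarithmic decrement δ = (1/n)·ln(x₀/x_n) = (1/3)·ln(46.4/2.64) = (1/3)·ln(17.58) = 0.9555.
ζ = δ/√(4π² + δ²) = 0.9555/√(39.48 + 0.913) = 0.9555/6.355 = 0.1503.
c = ζ · 2√(km) = 0.1503 × 2√(65900 × 3290) = 0.1503 × 29450 = 4428 N·s/m.

4430 N·s/m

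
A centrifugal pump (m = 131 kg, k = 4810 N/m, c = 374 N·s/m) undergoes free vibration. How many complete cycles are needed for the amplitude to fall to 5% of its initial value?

2 cycles

ζ = c/(2√(km)) = 374/(2√(4810 × 131)) = 374/1588 = 0.2356.
Logarithmic decrement δ = 2πζ/√(1 − ζ²) = 2π × 0.2356/√(1 − 0.0555) = 1.523.
x_n/x₀ = e^(−nδ) ≤ 0.05; take ln: n ≥ ln(1/0.05)/δ = 2.996/1.523 = 1.967.
So 2 complete cycles are required.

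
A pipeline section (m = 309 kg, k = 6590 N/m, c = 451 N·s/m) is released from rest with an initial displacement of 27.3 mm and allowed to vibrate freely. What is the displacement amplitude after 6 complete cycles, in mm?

ζ = c/(2√(km)) = 451/(2√(6590 × 309)) = 451/2854 = 0.1580.
Logarithmic decrement δ = 2πζ/√(1 − ζ²) = 2π × 0.1580/√(1 − 0.0250) = 1.006.
After n cycles, x_n/x₀ = e^(−nδ), so x_6 = 27.3 × e^(−6 × 1.006) = 27.3 × 0.002398 = 0.06546 mm.

0.0655 mm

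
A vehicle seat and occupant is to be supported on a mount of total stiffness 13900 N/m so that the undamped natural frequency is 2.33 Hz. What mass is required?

ω_n = 2πf_n = 2π × 2.33 = 14.64 rad/s.
m = k/ω_n² = 13900/14.64² = 13900/214.3 = 64.85 kg.

64.9 kg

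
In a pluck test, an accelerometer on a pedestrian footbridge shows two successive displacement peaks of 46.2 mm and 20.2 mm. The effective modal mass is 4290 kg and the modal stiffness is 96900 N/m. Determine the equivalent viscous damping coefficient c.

5320 N·s/m

Logarithmic decrement δ = (1/n)·ln(x₀/x_n) = (1/1)·ln(46.2/20.2) = (1/1)·ln(2.287) = 0.8273.
ζ = δ/√(4π² + δ²) = 0.8273/√(39.48 + 0.684) = 0.8273/6.337 = 0.1305.
c = ζ · 2√(km) = 0.1305 × 2√(96900 × 4290) = 0.1305 × 40780 = 5323 N·s/m.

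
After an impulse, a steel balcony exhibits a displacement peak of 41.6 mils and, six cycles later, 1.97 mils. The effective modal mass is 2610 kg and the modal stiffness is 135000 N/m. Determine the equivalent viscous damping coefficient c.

3030 N·s/m

Logarithmic decrement δ = (1/n)·ln(x₀/x_n) = (1/6)·ln(41.6/1.97) = (1/6)·ln(21.12) = 0.5083.
ζ = δ/√(4π² + δ²) = 0.5083/√(39.48 + 0.258) = 0.5083/6.304 = 0.08064.
c = ζ · 2√(km) = 0.08064 × 2√(135000 × 2610) = 0.08064 × 37540 = 3027 N·s/m.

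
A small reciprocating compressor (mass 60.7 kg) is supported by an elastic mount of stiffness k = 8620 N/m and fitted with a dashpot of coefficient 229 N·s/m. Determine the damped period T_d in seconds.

0.534 s

ω_n = √(k/m) = √(8620/60.7) = 11.92 rad/s.
Critical damping c_c = 2√(k·m) = 2√(8620 × 60.7) = 1447 N·s/m, so ζ = c/c_c = 229/1447 = 0.1583.
ω_d = ω_n√(1 − ζ²) = 11.92 × √(1 − 0.0251) = 11.77 rad/s.
T_d = 2π/ω_d = 0.5340 s.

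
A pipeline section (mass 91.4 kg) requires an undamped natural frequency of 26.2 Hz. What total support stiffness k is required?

2480000 N/m

ω_n = 2πf_n = 2π × 26.2 = 164.6 rad/s.
k = m·ω_n² = 91.4 × 164.6² = 91.4 × 27100 = 2477000 N/m.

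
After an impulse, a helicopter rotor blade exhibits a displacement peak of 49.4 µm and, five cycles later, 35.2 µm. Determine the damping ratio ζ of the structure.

0.0108

Logarithmic decrement δ = (1/n)·ln(x₀/x_n) = (1/5)·ln(49.4/35.2) = (1/5)·ln(1.403) = 0.06778.
ζ = δ/√(4π² + δ²) = 0.06778/√(39.48 + 0.00459) = 0.06778/6.284 = 0.01079.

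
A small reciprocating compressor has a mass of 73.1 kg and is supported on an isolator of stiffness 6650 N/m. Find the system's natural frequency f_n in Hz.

1.52 Hz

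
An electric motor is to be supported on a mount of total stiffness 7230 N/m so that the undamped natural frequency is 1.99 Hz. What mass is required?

ω_n = 2πf_n = 2π × 1.99 = 12.50 rad/s.
m = k/ω_n² = 7230/12.50² = 7230/156.3 = 46.25 kg.

46.2 kg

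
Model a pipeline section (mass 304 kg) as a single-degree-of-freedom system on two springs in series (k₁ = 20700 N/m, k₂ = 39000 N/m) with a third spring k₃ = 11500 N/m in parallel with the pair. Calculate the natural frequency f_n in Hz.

1.44 Hz

Series pair: k_s = k₁k₂/(k₁+k₂) = (20700)(39000)/(20700 + 39000) = 13520 N/m. In parallel with k₃: k_eq = 13520 + 11500 = 25020 N/m.
ω_n = √(k_eq/m) = √(25020/304) = √82.31 = 9.073 rad/s.
f_n = ω_n/(2π) = 9.073/6.283 = 1.444 Hz.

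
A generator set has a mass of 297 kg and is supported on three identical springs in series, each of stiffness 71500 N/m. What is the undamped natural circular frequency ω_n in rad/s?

Series springs: 1/k_eq = 3/71500, so k_eq = 71500/3 = 23830 N/m.
ω_n = √(k_eq/m) = √(23830/297) = √80.25 = 8.958 rad/s.

8.96 rad/s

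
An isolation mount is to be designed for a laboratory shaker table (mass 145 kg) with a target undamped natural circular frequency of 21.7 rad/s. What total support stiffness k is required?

k = m·ω_n² = 145 × 21.70² = 145 × 470.9 = 68280 N/m.

68300 N/m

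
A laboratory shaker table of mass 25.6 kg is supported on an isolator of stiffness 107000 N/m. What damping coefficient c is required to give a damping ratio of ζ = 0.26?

861 N·s/m

c_c = 2√(k·m) = 2√(107000 × 25.6) = 3310 N·s/m.
c = ζ·c_c = 0.26 × 3310 = 860.6 N·s/m.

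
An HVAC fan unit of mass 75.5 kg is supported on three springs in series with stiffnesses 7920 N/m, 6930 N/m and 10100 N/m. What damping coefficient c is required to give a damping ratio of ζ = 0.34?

Series springs: 1/k_eq = 1/7920 + 1/6930 + 1/10100 = 0.0003696, so k_eq = 2706 N/m.
c_c = 2√(k_eq·m) = 2√(2706 × 75.5) = 904.0 N·s/m.
c = ζ·c_c = 0.34 × 904.0 = 307.3 N·s/m.

307 N·s/m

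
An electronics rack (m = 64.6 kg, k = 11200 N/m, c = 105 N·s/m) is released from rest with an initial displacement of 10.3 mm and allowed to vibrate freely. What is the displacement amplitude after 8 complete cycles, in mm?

0.460 mm

ζ = c/(2√(km)) = 105/(2√(11200 × 64.6)) = 105/1701 = 0.06172.
Logarithmic decrement δ = 2πζ/√(1 − ζ²) = 2π × 0.06172/√(1 − 0.00381) = 0.3885.
After n cycles, x_n/x₀ = e^(−nδ), so x_8 = 10.3 × e^(−8 × 0.3885) = 10.3 × 0.04467 = 0.4601 mm.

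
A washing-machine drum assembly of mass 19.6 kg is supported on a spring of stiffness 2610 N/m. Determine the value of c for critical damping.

452 N·s/m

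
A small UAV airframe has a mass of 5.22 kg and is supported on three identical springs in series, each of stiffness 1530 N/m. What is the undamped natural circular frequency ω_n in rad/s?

Series springs: 1/k_eq = 3/1530, so k_eq = 1530/3 = 510.0 N/m.
ω_n = √(k_eq/m) = √(510.0/5.22) = √97.70 = 9.884 rad/s.

9.88 rad/s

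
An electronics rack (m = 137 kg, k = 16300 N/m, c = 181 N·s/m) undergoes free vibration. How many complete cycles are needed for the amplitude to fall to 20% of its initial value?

ζ = c/(2√(km)) = 181/(2√(16300 × 137)) = 181/2989 = 0.06056.
Logarithmic decrement δ = 2πζ/√(1 − ζ²) = 2π × 0.06056/√(1 − 0.00367) = 0.3812.
x_n/x₀ = e^(−nδ) ≤ 0.2; take ln: n ≥ ln(1/0.2)/δ = 1.609/0.3812 = 4.222.
So 5 complete cycles are required.

5 cycles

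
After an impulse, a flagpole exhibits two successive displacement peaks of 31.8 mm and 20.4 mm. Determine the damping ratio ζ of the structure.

0.0705

Logarithmic decrement δ = (1/n)·ln(x₀/x_n) = (1/1)·ln(31.8/20.4) = (1/1)·ln(1.559) = 0.4439.
ζ = δ/√(4π² + δ²) = 0.4439/√(39.48 + 0.197) = 0.4439/6.299 = 0.07048.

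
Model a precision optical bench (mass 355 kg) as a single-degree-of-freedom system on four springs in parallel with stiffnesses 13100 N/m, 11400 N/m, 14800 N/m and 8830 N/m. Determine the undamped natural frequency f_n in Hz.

1.85 Hz

Parallel springs add: k_eq = 13100 + 11400 + 14800 + 8830 = 48130 N/m.
ω_n = √(k_eq/m) = √(48130/355) = √135.6 = 11.64 rad/s.
f_n = ω_n/(2π) = 11.64/6.283 = 1.853 Hz.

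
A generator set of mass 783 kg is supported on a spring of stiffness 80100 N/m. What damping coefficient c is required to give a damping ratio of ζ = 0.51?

c_c = 2√(k·m) = 2√(80100 × 783) = 15840 N·s/m.
c = ζ·c_c = 0.51 × 15840 = 8078 N·s/m.

8080 N·s/m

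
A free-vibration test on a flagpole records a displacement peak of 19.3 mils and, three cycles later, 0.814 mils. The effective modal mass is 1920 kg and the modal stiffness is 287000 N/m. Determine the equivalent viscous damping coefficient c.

Logarithmic decrement δ = (1/n)·ln(x₀/x_n) = (1/3)·ln(19.3/0.814) = (1/3)·ln(23.71) = 1.055.
ζ = δ/√(4π² + δ²) = 1.055/√(39.48 + 1.11) = 1.055/6.371 = 0.1656.
c = ζ · 2√(km) = 0.1656 × 2√(287000 × 1920) = 0.1656 × 46950 = 7776 N·s/m.

7780 N·s/m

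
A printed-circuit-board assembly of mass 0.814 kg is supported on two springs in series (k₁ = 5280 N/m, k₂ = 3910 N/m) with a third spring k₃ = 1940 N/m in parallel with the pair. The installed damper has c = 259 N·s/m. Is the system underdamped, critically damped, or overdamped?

Series pair: k_s = k₁k₂/(k₁+k₂) = (5280)(3910)/(5280 + 3910) = 2246 N/m. In parallel with k₃: k_eq = 2246 + 1940 = 4186 N/m.
c_c = 2√(k_eq·m) = 116.8 N·s/m; ζ = c/c_c = 259/116.8 = 2.22.
Since ζ > 1 the system is overdamped.

overdamped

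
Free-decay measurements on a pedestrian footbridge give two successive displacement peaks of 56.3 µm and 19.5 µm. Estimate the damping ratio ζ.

0.166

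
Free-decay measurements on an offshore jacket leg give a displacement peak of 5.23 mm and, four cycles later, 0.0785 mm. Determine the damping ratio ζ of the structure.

0.165

Logarithmic decrement δ = (1/n)·ln(x₀/x_n) = (1/4)·ln(5.23/0.0785) = (1/4)·ln(66.62) = 1.050.
ζ = δ/√(4π² + δ²) = 1.050/√(39.48 + 1.10) = 1.050/6.370 = 0.1648.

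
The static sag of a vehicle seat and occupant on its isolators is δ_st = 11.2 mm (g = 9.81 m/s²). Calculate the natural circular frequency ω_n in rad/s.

ω_n = √(g/δ_st) = √(9.81/0.0112) = √875.9 = 29.60 rad/s.

29.6 rad/s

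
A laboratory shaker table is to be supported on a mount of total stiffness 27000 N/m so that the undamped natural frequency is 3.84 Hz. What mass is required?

46.4 kg

ω_n = 2πf_n = 2π × 3.84 = 24.13 rad/s.
m = k/ω_n² = 27000/24.13² = 27000/582.1 = 46.38 kg.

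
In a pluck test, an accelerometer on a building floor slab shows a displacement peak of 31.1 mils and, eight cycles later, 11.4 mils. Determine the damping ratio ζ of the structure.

Logarithmic decrement δ = (1/n)·ln(x₀/x_n) = (1/8)·ln(31.1/11.4) = (1/8)·ln(2.728) = 0.1254.
ζ = δ/√(4π² + δ²) = 0.1254/√(39.48 + 0.0157) = 0.1254/6.284 = 0.01996.

0.0200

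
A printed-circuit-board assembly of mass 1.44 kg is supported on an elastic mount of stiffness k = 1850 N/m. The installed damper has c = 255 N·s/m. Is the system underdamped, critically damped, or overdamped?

overdamped

c_c = 2√(k·m) = 103.2 N·s/m; ζ = c/c_c = 255/103.2 = 2.47.
Since ζ > 1 the system is overdamped.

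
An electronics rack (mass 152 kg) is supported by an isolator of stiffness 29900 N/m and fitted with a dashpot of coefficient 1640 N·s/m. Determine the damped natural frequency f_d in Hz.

ω_n = √(k/m) = √(29900/152) = 14.03 rad/s.
Critical damping c_c = 2√(k·m) = 2√(29900 × 152) = 4264 N·s/m, so ζ = c/c_c = 1640/4264 = 0.3846.
ω_d = ω_n√(1 − ζ²) = 14.03 × √(1 − 0.148) = 12.95 rad/s.
f_d = ω_d/(2π) = 2.060 Hz.

2.06 Hz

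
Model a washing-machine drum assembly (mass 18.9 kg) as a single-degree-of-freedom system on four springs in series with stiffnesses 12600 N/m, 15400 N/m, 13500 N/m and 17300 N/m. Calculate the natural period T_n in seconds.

0.454 s

Series springs: 1/k_eq = 1/12600 + 1/15400 + 1/13500 + 1/17300 = 0.0002762, so k_eq = 3621 N/m.
ω_n = √(k_eq/m) = √(3621/18.9) = √191.6 = 13.84 rad/s.
T_n = 2π/ω_n = 6.283/13.84 = 0.4539 s.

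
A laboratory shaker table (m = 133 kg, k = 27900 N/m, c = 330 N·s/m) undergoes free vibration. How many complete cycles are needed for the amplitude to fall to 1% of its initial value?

ζ = c/(2√(km)) = 330/(2√(27900 × 133)) = 330/3853 = 0.08566.
Logarithmic decrement δ = 2πζ/√(1 − ζ²) = 2π × 0.08566/√(1 − 0.00734) = 0.5402.
x_n/x₀ = e^(−nδ) ≤ 0.01; take ln: n ≥ ln(1/0.01)/δ = 4.605/0.5402 = 8.525.
So 9 complete cycles are required.

9 cycles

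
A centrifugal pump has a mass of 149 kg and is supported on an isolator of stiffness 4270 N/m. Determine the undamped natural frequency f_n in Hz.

0.852 Hz

ω_n = √(k/m) = √(4270/149) = √28.66 = 5.353 rad/s.
f_n = ω_n/(2π) = 5.353/6.283 = 0.8520 Hz.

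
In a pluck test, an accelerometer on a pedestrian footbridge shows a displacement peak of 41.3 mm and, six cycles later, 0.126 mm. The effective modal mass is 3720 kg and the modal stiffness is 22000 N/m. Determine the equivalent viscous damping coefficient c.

2750 N·s/m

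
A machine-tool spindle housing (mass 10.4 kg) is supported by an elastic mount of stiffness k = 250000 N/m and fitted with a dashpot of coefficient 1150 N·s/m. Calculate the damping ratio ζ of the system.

ω_n = √(k/m) = √(250000/10.4) = 155.0 rad/s.
Critical damping c_c = 2√(k·m) = 2√(250000 × 10.4) = 3225 N·s/m, so ζ = c/c_c = 1150/3225 = 0.3566.

0.357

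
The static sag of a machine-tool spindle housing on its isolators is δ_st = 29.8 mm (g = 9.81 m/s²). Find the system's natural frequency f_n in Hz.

2.89 Hz

ω_n = √(g/δ_st) = √(9.81/0.0298) = √329.2 = 18.14 rad/s.
f_n = ω_n/(2π) = 18.14/6.283 = 2.888 Hz.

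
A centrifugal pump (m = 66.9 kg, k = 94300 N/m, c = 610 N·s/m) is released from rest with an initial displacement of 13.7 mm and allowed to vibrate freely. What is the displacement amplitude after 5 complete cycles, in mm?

0.293 mm

ζ = c/(2√(km)) = 610/(2√(94300 × 66.9)) = 610/5023 = 0.1214.
Logarithmic decrement δ = 2πζ/√(1 − ζ²) = 2π × 0.1214/√(1 − 0.0147) = 0.7687.
After n cycles, x_n/x₀ = e^(−nδ), so x_5 = 13.7 × e^(−5 × 0.7687) = 13.7 × 0.02142 = 0.2935 mm.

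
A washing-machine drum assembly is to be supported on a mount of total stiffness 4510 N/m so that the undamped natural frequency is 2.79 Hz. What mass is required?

14.7 kg

ω_n = 2πf_n = 2π × 2.79 = 17.53 rad/s.
m = k/ω_n² = 4510/17.53² = 4510/307.3 = 14.68 kg.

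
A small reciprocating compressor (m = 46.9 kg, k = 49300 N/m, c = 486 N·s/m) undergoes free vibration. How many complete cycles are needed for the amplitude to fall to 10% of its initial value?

ζ = c/(2√(km)) = 486/(2√(49300 × 46.9)) = 486/3041 = 0.1598.
Logarithmic decrement δ = 2πζ/√(1 − ζ²) = 2π × 0.1598/√(1 − 0.0255) = 1.017.
x_n/x₀ = e^(−nδ) ≤ 0.1; take ln: n ≥ ln(1/0.1)/δ = 2.303/1.017 = 2.264.
So 3 complete cycles are required.

3 cycles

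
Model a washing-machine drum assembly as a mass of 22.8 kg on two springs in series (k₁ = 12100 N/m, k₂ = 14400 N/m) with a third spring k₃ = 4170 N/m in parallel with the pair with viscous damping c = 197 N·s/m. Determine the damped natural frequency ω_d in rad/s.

21.3 rad/s

Series pair: k_s = k₁k₂/(k₁+k₂) = (12100)(14400)/(12100 + 14400) = 6575 N/m. In parallel with k₃: k_eq = 6575 + 4170 = 10750 N/m.
ω_n = √(k_eq/m) = √(10750/22.8) = 21.71 rad/s.
Critical damping c_c = 2√(k_eq·m) = 2√(10750 × 22.8) = 989.9 N·s/m, so ζ = c/c_c = 197/989.9 = 0.1990.
ω_d = ω_n√(1 − ζ²) = 21.71 × √(1 − 0.0396) = 21.27 rad/s.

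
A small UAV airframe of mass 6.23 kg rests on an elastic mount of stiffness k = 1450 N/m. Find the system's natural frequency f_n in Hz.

2.43 Hz

ω_n = √(k/m) = √(1450/6.23) = √232.7 = 15.26 rad/s.
f_n = ω_n/(2π) = 15.26/6.283 = 2.428 Hz.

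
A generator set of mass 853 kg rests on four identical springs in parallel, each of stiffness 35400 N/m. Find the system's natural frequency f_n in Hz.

2.05 Hz

Parallel springs add: k_eq = 4 × 35400 = 141600 N/m.
ω_n = √(k_eq/m) = √(141600/853) = √166.0 = 12.88 rad/s.
f_n = ω_n/(2π) = 12.88/6.283 = 2.051 Hz.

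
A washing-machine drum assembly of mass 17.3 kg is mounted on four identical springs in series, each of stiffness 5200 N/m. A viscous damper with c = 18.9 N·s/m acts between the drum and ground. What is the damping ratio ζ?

Series springs: 1/k_eq = 4/5200, so k_eq = 5200/4 = 1300 N/m.
ω_n = √(k_eq/m) = √(1300/17.3) = 8.669 rad/s.
Critical damping c_c = 2√(k_eq·m) = 2√(1300 × 17.3) = 299.9 N·s/m, so ζ = c/c_c = 18.9/299.9 = 0.06301.

0.0630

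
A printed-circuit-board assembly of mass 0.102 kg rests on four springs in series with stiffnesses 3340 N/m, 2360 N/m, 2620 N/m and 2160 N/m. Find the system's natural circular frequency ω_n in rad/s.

79.1 rad/s

Series springs: 1/k_eq = 1/3340 + 1/2360 + 1/2620 + 1/2160 = 0.001568, so k_eq = 637.8 N/m.
ω_n = √(k_eq/m) = √(637.8/0.102) = √6253 = 79.08 rad/s.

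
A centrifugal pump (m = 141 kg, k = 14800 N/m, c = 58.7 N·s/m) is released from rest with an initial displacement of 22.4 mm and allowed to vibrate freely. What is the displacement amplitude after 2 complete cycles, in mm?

17.4 mm

ζ = c/(2√(km)) = 58.7/(2√(14800 × 141)) = 58.7/2889 = 0.02032.
Logarithmic decrement δ = 2πζ/√(1 − ζ²) = 2π × 0.02032/√(1 − 0.000413) = 0.1277.
After n cycles, x_n/x₀ = e^(−nδ), so x_2 = 22.4 × e^(−2 × 0.1277) = 22.4 × 0.7746 = 17.35 mm.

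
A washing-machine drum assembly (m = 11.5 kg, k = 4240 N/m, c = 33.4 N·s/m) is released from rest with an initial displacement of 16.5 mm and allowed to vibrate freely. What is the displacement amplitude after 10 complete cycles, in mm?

0.141 mm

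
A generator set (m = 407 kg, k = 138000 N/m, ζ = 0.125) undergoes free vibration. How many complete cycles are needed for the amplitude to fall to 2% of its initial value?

Logarithmic decrement δ = 2πζ/√(1 − ζ²) = 2π × 0.1250/√(1 − 0.0156) = 0.7916.
x_n/x₀ = e^(−nδ) ≤ 0.02; take ln: n ≥ ln(1/0.02)/δ = 3.912/0.7916 = 4.942.
So 5 complete cycles are required.

5 cycles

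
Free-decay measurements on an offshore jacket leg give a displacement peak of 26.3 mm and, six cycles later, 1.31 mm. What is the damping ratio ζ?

Logarithmic decrement δ = (1/n)·ln(x₀/x_n) = (1/6)·ln(26.3/1.31) = (1/6)·ln(20.08) = 0.4999.
ζ = δ/√(4π² + δ²) = 0.4999/√(39.48 + 0.250) = 0.4999/6.303 = 0.07931.

0.0793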